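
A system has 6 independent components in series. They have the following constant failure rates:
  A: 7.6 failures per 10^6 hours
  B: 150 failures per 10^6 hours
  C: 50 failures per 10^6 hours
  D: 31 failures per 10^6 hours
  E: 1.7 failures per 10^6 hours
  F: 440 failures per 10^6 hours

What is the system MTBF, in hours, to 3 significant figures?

Series of exponential components: λ_sys = Σ λ_i
λ_sys = 0.0000076 + 0.00015 + 0.000050 + 0.000031 + 0.0000017 + 0.00044 = 6.8030e-04 /h
MTBF = 1 / λ_sys = 1470 h

1470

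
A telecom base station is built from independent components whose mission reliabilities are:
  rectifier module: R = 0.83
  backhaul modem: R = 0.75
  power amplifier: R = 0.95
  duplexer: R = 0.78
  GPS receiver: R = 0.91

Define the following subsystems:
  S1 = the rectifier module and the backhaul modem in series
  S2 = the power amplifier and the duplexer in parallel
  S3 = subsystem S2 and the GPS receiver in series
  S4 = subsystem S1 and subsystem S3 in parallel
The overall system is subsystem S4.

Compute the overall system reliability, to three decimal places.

Series (rectifier module and backhaul modem): 0.83000 × 0.75000 = 0.62250
Parallel (power amplifier and duplexer): 1 − (1 − 0.95000)(1 − 0.78000) = 0.98900
Series ([0.98900] and GPS receiver): 0.98900 × 0.91000 = 0.89999
Parallel ([0.62250] and [0.89999]): 1 − (1 − 0.62250)(1 − 0.89999) = 0.962

0.962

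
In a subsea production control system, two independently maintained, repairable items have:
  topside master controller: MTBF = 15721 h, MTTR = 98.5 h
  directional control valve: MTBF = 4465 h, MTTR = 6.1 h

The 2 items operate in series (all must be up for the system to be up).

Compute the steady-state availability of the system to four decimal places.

A(topside master controller) = MTBF/(MTBF+MTTR) = 15721/(15721+98.5) = 0.993774
A(directional control valve) = MTBF/(MTBF+MTTR) = 4465/(4465+6.1) = 0.998636
Series availability: 0.993774 × 0.998636 = 0.9924

0.9924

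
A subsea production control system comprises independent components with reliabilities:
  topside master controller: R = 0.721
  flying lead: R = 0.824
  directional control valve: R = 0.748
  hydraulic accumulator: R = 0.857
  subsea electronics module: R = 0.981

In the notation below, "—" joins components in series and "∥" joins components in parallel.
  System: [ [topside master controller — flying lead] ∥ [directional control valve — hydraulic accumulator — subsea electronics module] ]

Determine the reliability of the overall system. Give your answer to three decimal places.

Series (topside master controller and flying lead): 0.72100 × 0.82400 = 0.59410
Series (directional control valve, hydraulic accumulator, and subsea electronics module): 0.74800 × 0.85700 × 0.98100 = 0.62886
Parallel ([0.59410] and [0.62886]): 1 − (1 − 0.59410)(1 − 0.62886) = 0.849

0.849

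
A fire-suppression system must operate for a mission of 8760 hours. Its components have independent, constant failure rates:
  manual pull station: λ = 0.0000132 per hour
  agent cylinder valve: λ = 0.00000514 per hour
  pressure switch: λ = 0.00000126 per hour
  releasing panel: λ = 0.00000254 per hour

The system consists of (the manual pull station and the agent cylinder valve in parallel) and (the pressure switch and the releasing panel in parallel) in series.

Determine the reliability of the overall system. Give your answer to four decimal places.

R(manual pull station) = exp(−0.0000132 × 8760) = 0.890803
R(agent cylinder valve) = exp(−0.00000514 × 8760) = 0.955972
R(pressure switch) = exp(−0.00000126 × 8760) = 0.989023
R(releasing panel) = exp(−0.00000254 × 8760) = 0.977995
Parallel (manual pull station and agent cylinder valve): 1 − (1 − 0.890803)(1 − 0.955972) = 0.995192
Parallel (pressure switch and releasing panel): 1 − (1 − 0.989023)(1 − 0.977995) = 0.999758
Series ([0.995192] and [0.999758]): 0.995192 × 0.999758 = 0.9950

0.9950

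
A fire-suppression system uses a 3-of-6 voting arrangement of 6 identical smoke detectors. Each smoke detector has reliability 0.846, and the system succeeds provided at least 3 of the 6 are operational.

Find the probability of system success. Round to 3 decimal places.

R = Σ_{i=3}^{6} C(6,i) p^i (1−p)^{6−i} with p = 0.846
C(6,3)·0.846^3·0.154^3 = 0.04423
C(6,4)·0.846^4·0.154^2 = 0.18223
C(6,5)·0.846^5·0.154^1 = 0.40043
C(6,6)·0.846^6·0.154^0 = 0.36663
Sum = 0.994

0.994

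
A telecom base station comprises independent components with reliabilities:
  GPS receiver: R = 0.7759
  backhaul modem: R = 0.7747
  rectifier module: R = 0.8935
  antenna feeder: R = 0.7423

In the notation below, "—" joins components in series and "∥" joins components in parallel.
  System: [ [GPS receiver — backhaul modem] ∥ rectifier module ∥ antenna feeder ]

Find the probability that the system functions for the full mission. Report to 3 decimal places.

0.989

Series (GPS receiver and backhaul modem): 0.77590 × 0.77470 = 0.60109
Parallel ([0.60109], rectifier module, and antenna feeder): 1 − (1 − 0.60109)(1 − 0.89350)(1 − 0.74230) = 0.989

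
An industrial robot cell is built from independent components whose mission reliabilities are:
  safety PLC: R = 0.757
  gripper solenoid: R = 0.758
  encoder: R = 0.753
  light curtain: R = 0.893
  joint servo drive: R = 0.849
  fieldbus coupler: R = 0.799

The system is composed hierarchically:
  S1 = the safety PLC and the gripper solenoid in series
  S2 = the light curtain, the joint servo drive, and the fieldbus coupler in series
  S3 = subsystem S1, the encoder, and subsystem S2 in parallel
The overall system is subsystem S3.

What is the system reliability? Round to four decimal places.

Series (safety PLC and gripper solenoid): 0.757000 × 0.758000 = 0.573806
Series (light curtain, joint servo drive, and fieldbus coupler): 0.893000 × 0.849000 × 0.799000 = 0.605767
Parallel ([0.573806], encoder, and [0.605767]): 1 − (1 − 0.573806)(1 − 0.753000)(1 − 0.605767) = 0.9585

0.9585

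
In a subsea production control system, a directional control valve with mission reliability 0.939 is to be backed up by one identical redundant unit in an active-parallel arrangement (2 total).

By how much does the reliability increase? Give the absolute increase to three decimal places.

R_before = 0.939
R_after = 1 − (1 − 0.939)^2 = 0.996
ΔR = 0.996 − 0.939 = 0.057

0.057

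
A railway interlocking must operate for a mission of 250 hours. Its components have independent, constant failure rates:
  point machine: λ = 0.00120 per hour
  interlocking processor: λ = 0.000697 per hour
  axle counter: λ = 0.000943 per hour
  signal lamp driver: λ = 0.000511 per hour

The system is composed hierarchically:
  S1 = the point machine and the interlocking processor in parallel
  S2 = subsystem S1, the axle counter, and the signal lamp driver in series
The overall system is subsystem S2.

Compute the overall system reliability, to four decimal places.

R(point machine) = exp(−0.00120 × 250) = 0.740818
R(interlocking processor) = exp(−0.000697 × 250) = 0.840087
R(axle counter) = exp(−0.000943 × 250) = 0.789978
R(signal lamp driver) = exp(−0.000511 × 250) = 0.880073
Parallel (point machine and interlocking processor): 1 − (1 − 0.740818)(1 − 0.840087) = 0.958553
Series ([0.958553], axle counter, and signal lamp driver): 0.958553 × 0.789978 × 0.880073 = 0.6664

0.6664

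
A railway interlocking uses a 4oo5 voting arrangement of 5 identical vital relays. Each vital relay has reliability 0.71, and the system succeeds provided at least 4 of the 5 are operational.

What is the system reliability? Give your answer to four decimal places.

0.5489

R = Σ_{i=4}^{5} C(5,i) p^i (1−p)^{5−i} with p = 0.71
C(5,4)·0.71^4·0.29^1 = 0.368469
C(5,5)·0.71^5·0.29^0 = 0.180423
Sum = 0.5489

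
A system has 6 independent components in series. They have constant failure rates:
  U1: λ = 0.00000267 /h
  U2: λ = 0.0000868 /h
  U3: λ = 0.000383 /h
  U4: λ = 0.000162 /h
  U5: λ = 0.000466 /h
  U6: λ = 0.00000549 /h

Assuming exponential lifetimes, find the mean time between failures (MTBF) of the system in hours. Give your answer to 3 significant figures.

904

Series of exponential components: λ_sys = Σ λ_i
λ_sys = 0.00000267 + 0.0000868 + 0.000383 + 0.000162 + 0.000466 + 0.00000549 = 1.1060e-03 /h
MTBF = 1 / λ_sys = 904 h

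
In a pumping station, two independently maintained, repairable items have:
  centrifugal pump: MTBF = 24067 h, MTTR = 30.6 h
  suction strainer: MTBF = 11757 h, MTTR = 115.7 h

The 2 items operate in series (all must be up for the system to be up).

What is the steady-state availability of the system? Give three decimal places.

0.989

A(centrifugal pump) = MTBF/(MTBF+MTTR) = 24067/(24067+30.6) = 0.998730
A(suction strainer) = MTBF/(MTBF+MTTR) = 11757/(11757+115.7) = 0.990255
Series availability: 0.998730 × 0.990255 = 0.989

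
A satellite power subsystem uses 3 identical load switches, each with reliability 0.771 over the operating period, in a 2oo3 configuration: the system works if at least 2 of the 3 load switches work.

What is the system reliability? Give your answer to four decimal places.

R = Σ_{i=2}^{3} C(3,i) p^i (1−p)^{3−i} with p = 0.771
C(3,2)·0.771^2·0.229^1 = 0.408381
C(3,3)·0.771^3·0.229^0 = 0.458314
Sum = 0.8667

0.8667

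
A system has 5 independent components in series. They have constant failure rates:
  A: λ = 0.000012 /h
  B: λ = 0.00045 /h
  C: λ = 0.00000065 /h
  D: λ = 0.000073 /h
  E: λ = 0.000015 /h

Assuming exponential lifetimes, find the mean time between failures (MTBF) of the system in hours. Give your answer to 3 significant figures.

1820

Series of exponential components: λ_sys = Σ λ_i
λ_sys = 0.000012 + 0.00045 + 0.00000065 + 0.000073 + 0.000015 = 5.5065e-04 /h
MTBF = 1 / λ_sys = 1820 h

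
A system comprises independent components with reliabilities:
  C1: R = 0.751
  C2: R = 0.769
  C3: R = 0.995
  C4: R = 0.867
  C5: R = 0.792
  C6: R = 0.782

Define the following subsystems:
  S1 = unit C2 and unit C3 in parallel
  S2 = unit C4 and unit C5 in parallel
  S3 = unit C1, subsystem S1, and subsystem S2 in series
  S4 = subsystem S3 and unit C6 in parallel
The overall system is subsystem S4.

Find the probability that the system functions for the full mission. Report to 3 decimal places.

Parallel (C2 and C3): 1 − (1 − 0.76900)(1 − 0.99500) = 0.99885
Parallel (C4 and C5): 1 − (1 − 0.86700)(1 − 0.79200) = 0.97234
Series (C1, [0.99885], and [0.97234]): 0.75100 × 0.99885 × 0.97234 = 0.72939
Parallel ([0.72939] and C6): 1 − (1 − 0.72939)(1 − 0.78200) = 0.941

0.941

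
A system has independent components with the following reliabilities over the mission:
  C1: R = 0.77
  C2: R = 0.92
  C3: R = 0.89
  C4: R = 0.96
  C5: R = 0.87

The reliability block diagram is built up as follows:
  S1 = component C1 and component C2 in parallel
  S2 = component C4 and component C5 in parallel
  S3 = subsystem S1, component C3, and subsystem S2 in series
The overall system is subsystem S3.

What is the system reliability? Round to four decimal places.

0.8691

Parallel (C1 and C2): 1 − (1 − 0.770000)(1 − 0.920000) = 0.981600
Parallel (C4 and C5): 1 − (1 − 0.960000)(1 − 0.870000) = 0.994800
Series ([0.981600], C3, and [0.994800]): 0.981600 × 0.890000 × 0.994800 = 0.8691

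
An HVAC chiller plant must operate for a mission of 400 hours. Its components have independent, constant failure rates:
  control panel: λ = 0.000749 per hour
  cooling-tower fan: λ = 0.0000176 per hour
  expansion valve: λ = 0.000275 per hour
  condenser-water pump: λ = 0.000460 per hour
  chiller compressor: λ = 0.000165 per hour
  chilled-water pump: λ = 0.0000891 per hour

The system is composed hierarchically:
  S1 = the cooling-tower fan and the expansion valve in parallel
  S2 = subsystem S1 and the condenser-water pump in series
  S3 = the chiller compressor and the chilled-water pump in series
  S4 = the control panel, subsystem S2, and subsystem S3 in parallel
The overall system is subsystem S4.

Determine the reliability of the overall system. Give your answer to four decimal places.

R(control panel) = exp(−0.000749 × 400) = 0.741115
R(cooling-tower fan) = exp(−0.0000176 × 400) = 0.992985
R(expansion valve) = exp(−0.000275 × 400) = 0.895834
R(condenser-water pump) = exp(−0.000460 × 400) = 0.831936
R(chiller compressor) = exp(−0.000165 × 400) = 0.936131
R(chilled-water pump) = exp(−0.0000891 × 400) = 0.964988
Parallel (cooling-tower fan and expansion valve): 1 − (1 − 0.992985)(1 − 0.895834) = 0.999269
Series ([0.999269] and condenser-water pump): 0.999269 × 0.831936 = 0.831328
Series (chiller compressor and chilled-water pump): 0.936131 × 0.964988 = 0.903355
Parallel (control panel, [0.831328], and [0.903355]): 1 − (1 − 0.741115)(1 − 0.831328)(1 − 0.903355) = 0.9958

0.9958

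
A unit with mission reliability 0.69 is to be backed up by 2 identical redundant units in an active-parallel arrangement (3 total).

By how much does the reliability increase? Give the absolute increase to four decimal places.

R_before = 0.69
R_after = 1 − (1 − 0.69)^3 = 0.9702
ΔR = 0.9702 − 0.69 = 0.2802

0.2802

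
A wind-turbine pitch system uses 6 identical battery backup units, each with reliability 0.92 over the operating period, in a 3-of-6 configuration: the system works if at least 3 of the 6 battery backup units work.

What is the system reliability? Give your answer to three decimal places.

R = Σ_{i=3}^{6} C(6,i) p^i (1−p)^{6−i} with p = 0.92
C(6,3)·0.92^3·0.08^3 = 0.00797
C(6,4)·0.92^4·0.08^2 = 0.06877
C(6,5)·0.92^5·0.08^1 = 0.31636
C(6,6)·0.92^6·0.08^0 = 0.60636
Sum = 0.999

0.999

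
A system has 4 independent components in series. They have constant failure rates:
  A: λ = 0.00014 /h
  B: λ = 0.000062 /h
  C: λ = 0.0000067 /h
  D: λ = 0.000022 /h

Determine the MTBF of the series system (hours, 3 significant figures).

Series of exponential components: λ_sys = Σ λ_i
λ_sys = 0.00014 + 0.000062 + 0.0000067 + 0.000022 = 2.3070e-04 /h
MTBF = 1 / λ_sys = 4330 h

4330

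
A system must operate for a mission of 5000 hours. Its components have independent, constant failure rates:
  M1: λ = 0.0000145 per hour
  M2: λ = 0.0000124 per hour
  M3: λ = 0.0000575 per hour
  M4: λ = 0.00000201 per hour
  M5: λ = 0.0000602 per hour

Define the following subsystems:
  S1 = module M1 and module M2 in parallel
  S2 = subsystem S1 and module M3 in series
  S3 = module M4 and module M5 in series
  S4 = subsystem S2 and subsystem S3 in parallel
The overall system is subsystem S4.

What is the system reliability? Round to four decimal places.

R(M1) = exp(−0.0000145 × 5000) = 0.930066
R(M2) = exp(−0.0000124 × 5000) = 0.939883
R(M3) = exp(−0.0000575 × 5000) = 0.750137
R(M4) = exp(−0.00000201 × 5000) = 0.990000
R(M5) = exp(−0.0000602 × 5000) = 0.740078
Parallel (M1 and M2): 1 − (1 − 0.930066)(1 − 0.939883) = 0.995796
Series ([0.995796] and M3): 0.995796 × 0.750137 = 0.746983
Series (M4 and M5): 0.990000 × 0.740078 = 0.732677
Parallel ([0.746983] and [0.732677]): 1 − (1 − 0.746983)(1 − 0.732677) = 0.9324

0.9324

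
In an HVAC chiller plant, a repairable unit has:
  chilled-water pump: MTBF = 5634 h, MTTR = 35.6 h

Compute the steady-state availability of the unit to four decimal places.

A(chilled-water pump) = MTBF/(MTBF+MTTR) = 5634/(5634+35.6) = 0.9937

0.9937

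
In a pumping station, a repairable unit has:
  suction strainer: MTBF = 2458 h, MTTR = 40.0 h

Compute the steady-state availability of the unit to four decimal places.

A(suction strainer) = MTBF/(MTBF+MTTR) = 2458/(2458+40.0) = 0.9840

0.9840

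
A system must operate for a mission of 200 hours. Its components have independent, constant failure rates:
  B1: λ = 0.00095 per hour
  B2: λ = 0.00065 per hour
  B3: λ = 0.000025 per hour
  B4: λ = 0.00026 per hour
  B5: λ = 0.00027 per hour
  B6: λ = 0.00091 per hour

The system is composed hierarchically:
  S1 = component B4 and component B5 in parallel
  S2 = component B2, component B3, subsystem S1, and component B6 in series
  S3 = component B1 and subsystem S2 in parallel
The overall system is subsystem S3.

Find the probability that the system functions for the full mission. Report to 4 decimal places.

0.9527

R(B1) = exp(−0.00095 × 200) = 0.826959
R(B2) = exp(−0.00065 × 200) = 0.878095
R(B3) = exp(−0.000025 × 200) = 0.995012
R(B4) = exp(−0.00026 × 200) = 0.949329
R(B5) = exp(−0.00027 × 200) = 0.947432
R(B6) = exp(−0.00091 × 200) = 0.833601
Parallel (B4 and B5): 1 − (1 − 0.949329)(1 − 0.947432) = 0.997336
Series (B2, B3, [0.997336], and B6): 0.878095 × 0.995012 × 0.997336 × 0.833601 = 0.726389
Parallel (B1 and [0.726389]): 1 − (1 − 0.826959)(1 − 0.726389) = 0.9527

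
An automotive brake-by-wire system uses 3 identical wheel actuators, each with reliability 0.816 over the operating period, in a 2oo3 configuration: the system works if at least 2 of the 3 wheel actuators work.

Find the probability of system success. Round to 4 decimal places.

R = Σ_{i=2}^{3} C(3,i) p^i (1−p)^{3−i} with p = 0.816
C(3,2)·0.816^2·0.184^1 = 0.367553
C(3,3)·0.816^3·0.184^0 = 0.543338
Sum = 0.9109

0.9109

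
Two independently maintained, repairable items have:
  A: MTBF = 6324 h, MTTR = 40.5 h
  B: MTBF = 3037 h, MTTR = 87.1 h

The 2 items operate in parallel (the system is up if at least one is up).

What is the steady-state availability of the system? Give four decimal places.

0.9998

A(A) = MTBF/(MTBF+MTTR) = 6324/(6324+40.5) = 0.993637
A(B) = MTBF/(MTBF+MTTR) = 3037/(3037+87.1) = 0.972120
Parallel availability: 1 − (1 − 0.993637)(1 − 0.972120) = 0.9998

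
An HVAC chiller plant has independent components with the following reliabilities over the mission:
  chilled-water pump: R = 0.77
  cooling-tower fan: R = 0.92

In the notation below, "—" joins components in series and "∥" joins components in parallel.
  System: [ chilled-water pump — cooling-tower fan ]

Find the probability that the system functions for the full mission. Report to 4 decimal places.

Series (chilled-water pump and cooling-tower fan): 0.770000 × 0.920000 = 0.7084

0.7084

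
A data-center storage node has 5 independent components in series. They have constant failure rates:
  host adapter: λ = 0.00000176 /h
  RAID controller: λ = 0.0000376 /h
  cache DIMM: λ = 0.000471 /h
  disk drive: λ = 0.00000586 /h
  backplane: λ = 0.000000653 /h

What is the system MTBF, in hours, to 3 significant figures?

1930

Series of exponential components: λ_sys = Σ λ_i
λ_sys = 0.00000176 + 0.0000376 + 0.000471 + 0.00000586 + 0.000000653 = 5.1687e-04 /h
MTBF = 1 / λ_sys = 1930 h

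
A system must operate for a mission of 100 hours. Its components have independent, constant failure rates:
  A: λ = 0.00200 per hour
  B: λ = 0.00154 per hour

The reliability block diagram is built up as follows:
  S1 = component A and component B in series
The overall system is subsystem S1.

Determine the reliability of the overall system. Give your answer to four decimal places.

R(A) = exp(−0.00200 × 100) = 0.818731
R(B) = exp(−0.00154 × 100) = 0.857272
Series (A and B): 0.818731 × 0.857272 = 0.7019

0.7019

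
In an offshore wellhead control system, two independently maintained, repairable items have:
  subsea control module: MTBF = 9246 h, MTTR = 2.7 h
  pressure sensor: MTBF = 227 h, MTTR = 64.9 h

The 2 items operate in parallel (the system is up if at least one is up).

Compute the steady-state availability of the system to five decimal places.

0.99994

A(subsea control module) = MTBF/(MTBF+MTTR) = 9246/(9246+2.7) = 0.999708
A(pressure sensor) = MTBF/(MTBF+MTTR) = 227/(227+64.9) = 0.777664
Parallel availability: 1 − (1 − 0.999708)(1 − 0.777664) = 0.99994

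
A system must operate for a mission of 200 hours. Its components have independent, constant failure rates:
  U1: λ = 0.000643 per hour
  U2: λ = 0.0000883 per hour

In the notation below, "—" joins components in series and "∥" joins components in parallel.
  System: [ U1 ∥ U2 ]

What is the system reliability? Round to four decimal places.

0.9979

R(U1) = exp(−0.000643 × 200) = 0.879326
R(U2) = exp(−0.0000883 × 200) = 0.982495
Parallel (U1 and U2): 1 − (1 − 0.879326)(1 − 0.982495) = 0.9979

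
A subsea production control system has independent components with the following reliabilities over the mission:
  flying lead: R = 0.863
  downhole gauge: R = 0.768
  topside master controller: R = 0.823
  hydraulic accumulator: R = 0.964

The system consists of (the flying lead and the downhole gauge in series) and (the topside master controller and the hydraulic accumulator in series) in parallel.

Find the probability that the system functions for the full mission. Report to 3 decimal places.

Series (flying lead and downhole gauge): 0.86300 × 0.76800 = 0.66278
Series (topside master controller and hydraulic accumulator): 0.82300 × 0.96400 = 0.79337
Parallel ([0.66278] and [0.79337]): 1 − (1 − 0.66278)(1 − 0.79337) = 0.930

0.930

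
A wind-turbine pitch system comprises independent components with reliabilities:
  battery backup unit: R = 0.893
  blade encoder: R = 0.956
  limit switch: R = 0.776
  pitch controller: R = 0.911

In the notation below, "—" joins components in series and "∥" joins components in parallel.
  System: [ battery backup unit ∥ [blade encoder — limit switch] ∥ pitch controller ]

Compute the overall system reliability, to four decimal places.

0.9975

Series (blade encoder and limit switch): 0.956000 × 0.776000 = 0.741856
Parallel (battery backup unit, [0.741856], and pitch controller): 1 − (1 − 0.893000)(1 − 0.741856)(1 − 0.911000) = 0.9975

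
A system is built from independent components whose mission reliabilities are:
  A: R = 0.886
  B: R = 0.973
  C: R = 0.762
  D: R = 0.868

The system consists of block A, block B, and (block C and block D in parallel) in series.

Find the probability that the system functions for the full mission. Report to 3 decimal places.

Parallel (C and D): 1 − (1 − 0.76200)(1 − 0.86800) = 0.96858
Series (A, B, and [0.96858]): 0.88600 × 0.97300 × 0.96858 = 0.835

0.835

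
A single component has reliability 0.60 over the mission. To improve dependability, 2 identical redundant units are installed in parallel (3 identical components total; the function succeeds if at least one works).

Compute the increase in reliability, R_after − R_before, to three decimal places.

R_before = 0.60
R_after = 1 − (1 − 0.60)^3 = 0.936
ΔR = 0.936 − 0.60 = 0.336

0.336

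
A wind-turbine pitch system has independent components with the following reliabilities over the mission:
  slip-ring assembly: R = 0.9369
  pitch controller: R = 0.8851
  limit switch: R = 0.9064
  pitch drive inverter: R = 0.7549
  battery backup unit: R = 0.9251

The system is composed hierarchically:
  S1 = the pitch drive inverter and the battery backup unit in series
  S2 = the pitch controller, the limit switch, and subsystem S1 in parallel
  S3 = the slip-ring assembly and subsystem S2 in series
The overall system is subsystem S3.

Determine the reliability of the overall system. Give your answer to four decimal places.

0.9339

Series (pitch drive inverter and battery backup unit): 0.754900 × 0.925100 = 0.698358
Parallel (pitch controller, limit switch, and [0.698358]): 1 − (1 − 0.885100)(1 − 0.906400)(1 − 0.698358) = 0.996756
Series (slip-ring assembly and [0.996756]): 0.936900 × 0.996756 = 0.9339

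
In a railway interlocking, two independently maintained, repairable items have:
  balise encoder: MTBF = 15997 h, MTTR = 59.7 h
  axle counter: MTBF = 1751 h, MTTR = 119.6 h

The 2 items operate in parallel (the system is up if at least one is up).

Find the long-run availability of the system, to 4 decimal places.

0.9998

A(balise encoder) = MTBF/(MTBF+MTTR) = 15997/(15997+59.7) = 0.996282
A(axle counter) = MTBF/(MTBF+MTTR) = 1751/(1751+119.6) = 0.936063
Parallel availability: 1 − (1 − 0.996282)(1 − 0.936063) = 0.9998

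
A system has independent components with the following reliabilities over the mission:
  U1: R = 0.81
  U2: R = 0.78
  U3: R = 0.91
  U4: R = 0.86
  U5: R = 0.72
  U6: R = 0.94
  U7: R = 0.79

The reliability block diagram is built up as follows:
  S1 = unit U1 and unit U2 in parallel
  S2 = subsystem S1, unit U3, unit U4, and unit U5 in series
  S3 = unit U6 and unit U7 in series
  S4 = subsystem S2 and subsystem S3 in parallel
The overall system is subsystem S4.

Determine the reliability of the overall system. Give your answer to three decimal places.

Parallel (U1 and U2): 1 − (1 − 0.81000)(1 − 0.78000) = 0.95820
Series ([0.95820], U3, U4, and U5): 0.95820 × 0.91000 × 0.86000 × 0.72000 = 0.53992
Series (U6 and U7): 0.94000 × 0.79000 = 0.74260
Parallel ([0.53992] and [0.74260]): 1 − (1 − 0.53992)(1 − 0.74260) = 0.882

0.882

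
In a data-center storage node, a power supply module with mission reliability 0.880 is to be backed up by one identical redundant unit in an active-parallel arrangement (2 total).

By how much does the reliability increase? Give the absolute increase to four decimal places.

R_before = 0.880
R_after = 1 − (1 − 0.880)^2 = 0.9856
ΔR = 0.9856 − 0.880 = 0.1056

0.1056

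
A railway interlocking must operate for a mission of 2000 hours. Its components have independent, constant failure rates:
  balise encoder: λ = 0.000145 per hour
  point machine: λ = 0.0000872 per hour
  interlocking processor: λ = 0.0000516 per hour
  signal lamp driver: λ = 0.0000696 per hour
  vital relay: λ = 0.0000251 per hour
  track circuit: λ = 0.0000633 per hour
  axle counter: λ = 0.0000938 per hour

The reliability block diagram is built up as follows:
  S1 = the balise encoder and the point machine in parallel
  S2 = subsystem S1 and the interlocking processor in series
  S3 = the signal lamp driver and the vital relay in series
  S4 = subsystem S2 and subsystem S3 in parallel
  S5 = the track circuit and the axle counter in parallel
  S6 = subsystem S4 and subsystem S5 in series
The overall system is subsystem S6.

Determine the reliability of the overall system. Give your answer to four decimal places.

0.9569

R(balise encoder) = exp(−0.000145 × 2000) = 0.748264
R(point machine) = exp(−0.0000872 × 2000) = 0.839961
R(interlocking processor) = exp(−0.0000516 × 2000) = 0.901947
R(signal lamp driver) = exp(−0.0000696 × 2000) = 0.870054
R(vital relay) = exp(−0.0000251 × 2000) = 0.951039
R(track circuit) = exp(−0.0000633 × 2000) = 0.881086
R(axle counter) = exp(−0.0000938 × 2000) = 0.828946
Parallel (balise encoder and point machine): 1 − (1 − 0.748264)(1 − 0.839961) = 0.959712
Series ([0.959712] and interlocking processor): 0.959712 × 0.901947 = 0.865609
Series (signal lamp driver and vital relay): 0.870054 × 0.951039 = 0.827455
Parallel ([0.865609] and [0.827455]): 1 − (1 − 0.865609)(1 − 0.827455) = 0.976812
Parallel (track circuit and axle counter): 1 − (1 − 0.881086)(1 − 0.828946) = 0.979659
Series ([0.976812] and [0.979659]): 0.976812 × 0.979659 = 0.9569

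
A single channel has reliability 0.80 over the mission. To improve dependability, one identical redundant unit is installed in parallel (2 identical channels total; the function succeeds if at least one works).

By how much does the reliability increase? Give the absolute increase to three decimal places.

R_before = 0.80
R_after = 1 − (1 − 0.80)^2 = 0.960
ΔR = 0.960 − 0.80 = 0.160

0.160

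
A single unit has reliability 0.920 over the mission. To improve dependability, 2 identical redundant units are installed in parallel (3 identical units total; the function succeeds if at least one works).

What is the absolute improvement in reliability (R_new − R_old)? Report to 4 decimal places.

0.0795

R_before = 0.920
R_after = 1 − (1 − 0.920)^3 = 0.9995
ΔR = 0.9995 − 0.920 = 0.0795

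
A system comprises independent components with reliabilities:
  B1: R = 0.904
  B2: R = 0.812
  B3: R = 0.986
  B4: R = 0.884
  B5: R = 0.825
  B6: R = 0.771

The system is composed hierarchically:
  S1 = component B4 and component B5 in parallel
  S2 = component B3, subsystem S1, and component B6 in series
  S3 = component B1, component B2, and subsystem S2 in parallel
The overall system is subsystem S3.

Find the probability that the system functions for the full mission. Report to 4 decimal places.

0.9954

Parallel (B4 and B5): 1 − (1 − 0.884000)(1 − 0.825000) = 0.979700
Series (B3, [0.979700], and B6): 0.986000 × 0.979700 × 0.771000 = 0.744774
Parallel (B1, B2, and [0.744774]): 1 − (1 − 0.904000)(1 − 0.812000)(1 − 0.744774) = 0.9954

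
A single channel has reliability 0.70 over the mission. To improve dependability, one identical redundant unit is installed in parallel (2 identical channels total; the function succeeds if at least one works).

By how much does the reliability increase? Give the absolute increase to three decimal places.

R_before = 0.70
R_after = 1 − (1 − 0.70)^2 = 0.910
ΔR = 0.910 − 0.70 = 0.210

0.210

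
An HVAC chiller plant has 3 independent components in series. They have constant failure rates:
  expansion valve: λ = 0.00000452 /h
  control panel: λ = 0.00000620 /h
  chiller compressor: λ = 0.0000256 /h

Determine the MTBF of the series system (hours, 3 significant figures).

27500

Series of exponential components: λ_sys = Σ λ_i
λ_sys = 0.00000452 + 0.00000620 + 0.0000256 = 3.6320e-05 /h
MTBF = 1 / λ_sys = 27500 h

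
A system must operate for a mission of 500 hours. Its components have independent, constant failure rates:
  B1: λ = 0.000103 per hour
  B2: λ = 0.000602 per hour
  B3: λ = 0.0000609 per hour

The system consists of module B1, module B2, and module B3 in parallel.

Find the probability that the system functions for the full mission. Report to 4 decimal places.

R(B1) = exp(−0.000103 × 500) = 0.949804
R(B2) = exp(−0.000602 × 500) = 0.740078
R(B3) = exp(−0.0000609 × 500) = 0.970009
Parallel (B1, B2, and B3): 1 − (1 − 0.949804)(1 − 0.740078)(1 − 0.970009) = 0.9996

0.9996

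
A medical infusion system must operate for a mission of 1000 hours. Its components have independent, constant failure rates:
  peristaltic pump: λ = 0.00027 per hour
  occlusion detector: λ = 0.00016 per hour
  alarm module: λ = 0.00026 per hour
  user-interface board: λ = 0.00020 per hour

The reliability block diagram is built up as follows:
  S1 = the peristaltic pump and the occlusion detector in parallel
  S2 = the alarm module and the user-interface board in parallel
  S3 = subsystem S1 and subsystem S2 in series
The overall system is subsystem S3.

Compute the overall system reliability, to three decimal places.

0.925

R(peristaltic pump) = exp(−0.00027 × 1000) = 0.76338
R(occlusion detector) = exp(−0.00016 × 1000) = 0.85214
R(alarm module) = exp(−0.00026 × 1000) = 0.77105
R(user-interface board) = exp(−0.00020 × 1000) = 0.81873
Parallel (peristaltic pump and occlusion detector): 1 − (1 − 0.76338)(1 − 0.85214) = 0.96501
Parallel (alarm module and user-interface board): 1 − (1 − 0.77105)(1 − 0.81873) = 0.95850
Series ([0.96501] and [0.95850]): 0.96501 × 0.95850 = 0.925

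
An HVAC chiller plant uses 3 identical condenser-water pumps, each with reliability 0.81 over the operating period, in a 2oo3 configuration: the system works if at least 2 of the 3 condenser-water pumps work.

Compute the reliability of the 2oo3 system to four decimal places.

0.9054

R = Σ_{i=2}^{3} C(3,i) p^i (1−p)^{3−i} with p = 0.81
C(3,2)·0.81^2·0.19^1 = 0.373977
C(3,3)·0.81^3·0.19^0 = 0.531441
Sum = 0.9054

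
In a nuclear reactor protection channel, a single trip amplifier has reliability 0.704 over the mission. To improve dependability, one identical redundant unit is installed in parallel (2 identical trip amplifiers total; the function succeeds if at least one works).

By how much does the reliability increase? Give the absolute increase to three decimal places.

0.208

R_before = 0.704
R_after = 1 − (1 − 0.704)^2 = 0.912
ΔR = 0.912 − 0.704 = 0.208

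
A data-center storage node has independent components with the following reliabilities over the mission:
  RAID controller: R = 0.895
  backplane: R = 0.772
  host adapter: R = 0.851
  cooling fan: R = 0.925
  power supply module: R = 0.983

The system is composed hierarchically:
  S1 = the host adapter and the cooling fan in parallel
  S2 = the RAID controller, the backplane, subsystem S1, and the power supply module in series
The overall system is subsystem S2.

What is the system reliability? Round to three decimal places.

0.672

Parallel (host adapter and cooling fan): 1 − (1 − 0.85100)(1 − 0.92500) = 0.98883
Series (RAID controller, backplane, [0.98883], and power supply module): 0.89500 × 0.77200 × 0.98883 × 0.98300 = 0.672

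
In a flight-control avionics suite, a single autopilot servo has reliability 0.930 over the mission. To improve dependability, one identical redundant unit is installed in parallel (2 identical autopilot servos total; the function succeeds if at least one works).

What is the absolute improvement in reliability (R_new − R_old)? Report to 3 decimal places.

R_before = 0.930
R_after = 1 − (1 − 0.930)^2 = 0.995
ΔR = 0.995 − 0.930 = 0.065

0.065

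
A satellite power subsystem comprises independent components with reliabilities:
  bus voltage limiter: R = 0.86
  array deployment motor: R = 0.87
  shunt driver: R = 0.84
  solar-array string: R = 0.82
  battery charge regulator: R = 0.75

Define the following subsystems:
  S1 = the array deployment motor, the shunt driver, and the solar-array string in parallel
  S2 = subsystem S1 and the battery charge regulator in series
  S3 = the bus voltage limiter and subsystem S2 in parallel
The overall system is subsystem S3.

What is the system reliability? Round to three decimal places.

Parallel (array deployment motor, shunt driver, and solar-array string): 1 − (1 − 0.87000)(1 − 0.84000)(1 − 0.82000) = 0.99626
Series ([0.99626] and battery charge regulator): 0.99626 × 0.75000 = 0.74720
Parallel (bus voltage limiter and [0.74720]): 1 − (1 − 0.86000)(1 − 0.74720) = 0.965

0.965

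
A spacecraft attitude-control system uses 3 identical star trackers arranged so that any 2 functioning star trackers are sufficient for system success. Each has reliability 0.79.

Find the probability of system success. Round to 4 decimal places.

R = Σ_{i=2}^{3} C(3,i) p^i (1−p)^{3−i} with p = 0.79
C(3,2)·0.79^2·0.21^1 = 0.393183
C(3,3)·0.79^3·0.21^0 = 0.493039
Sum = 0.8862

0.8862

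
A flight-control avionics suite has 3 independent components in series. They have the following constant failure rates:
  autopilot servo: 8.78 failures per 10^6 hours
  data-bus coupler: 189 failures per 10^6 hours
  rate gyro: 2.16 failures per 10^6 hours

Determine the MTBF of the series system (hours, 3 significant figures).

5000

Series of exponential components: λ_sys = Σ λ_i
λ_sys = 0.00000878 + 0.000189 + 0.00000216 = 1.9994e-04 /h
MTBF = 1 / λ_sys = 5000 h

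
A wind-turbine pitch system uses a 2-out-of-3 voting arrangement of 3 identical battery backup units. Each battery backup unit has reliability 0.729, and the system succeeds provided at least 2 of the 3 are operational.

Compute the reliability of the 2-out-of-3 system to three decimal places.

0.819

R = Σ_{i=2}^{3} C(3,i) p^i (1−p)^{3−i} with p = 0.729
C(3,2)·0.729^2·0.271^1 = 0.43206
C(3,3)·0.729^3·0.271^0 = 0.38742
Sum = 0.819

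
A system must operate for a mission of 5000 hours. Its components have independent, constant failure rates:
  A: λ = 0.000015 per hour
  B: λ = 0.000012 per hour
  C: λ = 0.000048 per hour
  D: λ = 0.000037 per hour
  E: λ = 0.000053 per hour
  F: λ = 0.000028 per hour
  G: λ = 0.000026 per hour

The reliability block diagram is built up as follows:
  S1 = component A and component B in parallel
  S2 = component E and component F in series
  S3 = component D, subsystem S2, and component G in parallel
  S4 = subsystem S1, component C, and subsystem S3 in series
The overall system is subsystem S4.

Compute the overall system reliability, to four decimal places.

R(A) = exp(−0.000015 × 5000) = 0.927743
R(B) = exp(−0.000012 × 5000) = 0.941765
R(C) = exp(−0.000048 × 5000) = 0.786628
R(D) = exp(−0.000037 × 5000) = 0.831104
R(E) = exp(−0.000053 × 5000) = 0.767206
R(F) = exp(−0.000028 × 5000) = 0.869358
R(G) = exp(−0.000026 × 5000) = 0.878095
Parallel (A and B): 1 − (1 − 0.927743)(1 − 0.941765) = 0.995792
Series (E and F): 0.767206 × 0.869358 = 0.666977
Parallel (D, [0.666977], and G): 1 − (1 − 0.831104)(1 − 0.666977)(1 − 0.878095) = 0.993143
Series ([0.995792], C, and [0.993143]): 0.995792 × 0.786628 × 0.993143 = 0.7779

0.7779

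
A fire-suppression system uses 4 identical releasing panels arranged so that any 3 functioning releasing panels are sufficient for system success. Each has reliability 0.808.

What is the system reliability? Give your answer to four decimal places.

0.8314

R = Σ_{i=3}^{4} C(4,i) p^i (1−p)^{4−i} with p = 0.808
C(4,3)·0.808^3·0.192^1 = 0.405131
C(4,4)·0.808^4·0.192^0 = 0.426231
Sum = 0.8314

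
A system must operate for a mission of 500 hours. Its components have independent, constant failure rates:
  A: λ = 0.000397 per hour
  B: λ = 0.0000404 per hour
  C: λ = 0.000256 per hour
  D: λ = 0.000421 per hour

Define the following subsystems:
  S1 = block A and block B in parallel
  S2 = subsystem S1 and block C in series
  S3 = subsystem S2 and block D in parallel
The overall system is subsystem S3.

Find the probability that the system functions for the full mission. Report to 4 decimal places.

R(A) = exp(−0.000397 × 500) = 0.819960
R(B) = exp(−0.0000404 × 500) = 0.980003
R(C) = exp(−0.000256 × 500) = 0.879853
R(D) = exp(−0.000421 × 500) = 0.810179
Parallel (A and B): 1 − (1 − 0.819960)(1 − 0.980003) = 0.996400
Series ([0.996400] and C): 0.996400 × 0.879853 = 0.876686
Parallel ([0.876686] and D): 1 − (1 − 0.876686)(1 − 0.810179) = 0.9766

0.9766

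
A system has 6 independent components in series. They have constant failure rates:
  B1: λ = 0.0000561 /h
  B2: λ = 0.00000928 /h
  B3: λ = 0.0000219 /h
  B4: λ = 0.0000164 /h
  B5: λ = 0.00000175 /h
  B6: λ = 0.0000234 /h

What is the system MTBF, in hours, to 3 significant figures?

7760

Series of exponential components: λ_sys = Σ λ_i
λ_sys = 0.0000561 + 0.00000928 + 0.0000219 + 0.0000164 + 0.00000175 + 0.0000234 = 1.2883e-04 /h
MTBF = 1 / λ_sys = 7760 h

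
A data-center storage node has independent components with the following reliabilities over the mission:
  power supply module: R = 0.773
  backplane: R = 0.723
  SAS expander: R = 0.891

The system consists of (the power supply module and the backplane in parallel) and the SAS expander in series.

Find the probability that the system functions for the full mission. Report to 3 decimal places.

Parallel (power supply module and backplane): 1 − (1 − 0.77300)(1 − 0.72300) = 0.93712
Series ([0.93712] and SAS expander): 0.93712 × 0.89100 = 0.835

0.835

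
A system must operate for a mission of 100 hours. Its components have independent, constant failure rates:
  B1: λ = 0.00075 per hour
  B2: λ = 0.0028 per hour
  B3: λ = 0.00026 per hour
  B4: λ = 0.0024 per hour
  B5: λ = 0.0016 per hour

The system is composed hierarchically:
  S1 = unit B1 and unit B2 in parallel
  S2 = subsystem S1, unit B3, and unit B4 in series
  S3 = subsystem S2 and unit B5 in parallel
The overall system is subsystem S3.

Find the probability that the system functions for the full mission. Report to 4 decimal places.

R(B1) = exp(−0.00075 × 100) = 0.927743
R(B2) = exp(−0.0028 × 100) = 0.755784
R(B3) = exp(−0.00026 × 100) = 0.974335
R(B4) = exp(−0.0024 × 100) = 0.786628
R(B5) = exp(−0.0016 × 100) = 0.852144
Parallel (B1 and B2): 1 − (1 − 0.927743)(1 − 0.755784) = 0.982354
Series ([0.982354], B3, and B4): 0.982354 × 0.974335 × 0.786628 = 0.752915
Parallel ([0.752915] and B5): 1 − (1 − 0.752915)(1 − 0.852144) = 0.9635

0.9635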